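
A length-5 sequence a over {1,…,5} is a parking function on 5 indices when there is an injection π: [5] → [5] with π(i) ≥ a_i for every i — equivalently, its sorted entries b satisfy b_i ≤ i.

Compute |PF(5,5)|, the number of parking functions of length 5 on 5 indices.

Count = (6−5)·6^(5−1) = 1×1296 = 1296
Check (3,1,1,2,3) → sorted (1,1,2,3,3): b_i ≤ i ∀i, a PF.

1296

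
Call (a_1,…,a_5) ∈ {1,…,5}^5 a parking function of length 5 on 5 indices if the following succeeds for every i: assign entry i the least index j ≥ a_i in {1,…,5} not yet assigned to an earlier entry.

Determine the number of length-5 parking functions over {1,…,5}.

1296

|PF(5,5)| = 1·6^4 = 1×1296 = 1296 [KW]
Check (1,3,5,3,2) → sorted (1,2,3,3,5): b_i ≤ i ∀i, a PF.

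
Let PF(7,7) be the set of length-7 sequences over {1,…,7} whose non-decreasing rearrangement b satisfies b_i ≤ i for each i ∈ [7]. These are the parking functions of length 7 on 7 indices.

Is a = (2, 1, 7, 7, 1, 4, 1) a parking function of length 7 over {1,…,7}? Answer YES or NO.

NO

Sorted: b = (1, 1, 1, 2, 4, 7, 7).
  b_1=1 ≤ 1
  b_2=1 ≤ 2
  b_3=1 ≤ 3
  b_4=2 ≤ 4
  b_5=4 ≤ 5
  b_6=7 > 6
  fails at i=6 ⇒ NO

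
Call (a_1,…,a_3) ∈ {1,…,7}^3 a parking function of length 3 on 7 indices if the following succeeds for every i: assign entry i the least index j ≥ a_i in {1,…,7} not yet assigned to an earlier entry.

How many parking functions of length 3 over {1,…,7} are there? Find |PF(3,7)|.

320

#PF = 5·8^2 = 5·64 = 320 [KW]
One tuple (4,5,5) → sorted (4,5,5): b_i ≤ 4+i ∀i, a PF.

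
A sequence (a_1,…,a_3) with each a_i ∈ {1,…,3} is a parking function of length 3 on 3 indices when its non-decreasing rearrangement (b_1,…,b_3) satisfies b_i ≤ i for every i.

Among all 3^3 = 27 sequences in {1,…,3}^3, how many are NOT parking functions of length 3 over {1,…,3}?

11

|PF(3,3)| = (3−3+1)·(3+1)^(3−1) = 1×16 = 16 (Pollak)
Check (2,3,3) → sorted (2,3,3): b_1=2>1, not a PF.
Total 27; non-PF = 27−16 = 11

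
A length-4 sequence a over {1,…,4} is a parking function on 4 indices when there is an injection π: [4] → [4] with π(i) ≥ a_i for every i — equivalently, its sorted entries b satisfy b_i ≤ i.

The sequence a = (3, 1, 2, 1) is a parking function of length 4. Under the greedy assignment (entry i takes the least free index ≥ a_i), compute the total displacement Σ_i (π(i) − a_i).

3

Σπ(i) = 1+…+4 = 10; Σa = 3+1+2+1 = 7; disp = 10−7 = 3.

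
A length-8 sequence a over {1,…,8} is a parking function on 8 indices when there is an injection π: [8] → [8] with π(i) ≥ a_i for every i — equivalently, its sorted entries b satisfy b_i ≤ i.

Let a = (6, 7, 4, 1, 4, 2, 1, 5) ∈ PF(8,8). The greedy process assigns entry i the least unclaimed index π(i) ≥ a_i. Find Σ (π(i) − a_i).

6

Σπ(i) = 1+…+8 = 36; Σa = 6+7+4+1+4+2+1+5 = 30; disp = 36−30 = 6.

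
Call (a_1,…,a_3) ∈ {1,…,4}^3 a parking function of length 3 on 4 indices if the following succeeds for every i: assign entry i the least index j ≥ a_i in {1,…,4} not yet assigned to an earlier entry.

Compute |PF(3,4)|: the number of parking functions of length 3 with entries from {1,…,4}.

50

|PF| = (4−3+1)·(4+1)^(3−1) = 2·25 = 50 [KW]
E.g. (1,1,1) → sorted (1,1,1): b_i ≤ 1+i ∀i, a PF.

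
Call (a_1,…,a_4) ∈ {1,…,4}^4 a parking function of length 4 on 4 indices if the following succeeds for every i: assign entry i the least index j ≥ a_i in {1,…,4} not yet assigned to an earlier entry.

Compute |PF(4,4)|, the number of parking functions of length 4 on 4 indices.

125

Count = (4−4+1)·(4+1)^(4−1) = 1×125 = 125 (Konheim–Weiss)
Example (2,2,1,3) → sorted (1,2,2,3): b_i ≤ i ∀i, a PF.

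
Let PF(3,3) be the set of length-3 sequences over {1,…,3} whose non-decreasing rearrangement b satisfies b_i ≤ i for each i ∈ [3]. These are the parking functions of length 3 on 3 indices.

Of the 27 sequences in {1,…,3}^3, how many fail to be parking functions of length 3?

#PF = 1·4^2 = 1 · 16 = 16 (Konheim–Weiss)
E.g. (3,3,3) → sorted (3,3,3): b_1=3>1, not a PF.
3^3 − 16 = 27 − 16 = 11

11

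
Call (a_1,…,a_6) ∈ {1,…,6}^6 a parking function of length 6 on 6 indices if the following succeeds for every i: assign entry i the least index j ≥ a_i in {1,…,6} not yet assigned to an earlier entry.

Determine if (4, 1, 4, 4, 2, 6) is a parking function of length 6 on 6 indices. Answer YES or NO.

Sorted: b = (1, 2, 4, 4, 4, 6).
  b_1=1 ≤ 1
  b_2=2 ≤ 2
  b_3=4 > 3
  fails at i=3 ⇒ NO

NO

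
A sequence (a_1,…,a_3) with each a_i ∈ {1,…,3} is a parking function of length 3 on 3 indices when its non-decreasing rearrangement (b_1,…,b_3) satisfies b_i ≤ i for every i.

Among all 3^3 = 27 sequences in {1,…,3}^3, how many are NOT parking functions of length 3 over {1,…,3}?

11

Count = (4−3)·4^(3−1) = 1×16 = 16 (Pollak)
Check (2,3,3) → sorted (2,3,3): b_1=2>1, not a PF.
So 27 − 16 = 11 fail.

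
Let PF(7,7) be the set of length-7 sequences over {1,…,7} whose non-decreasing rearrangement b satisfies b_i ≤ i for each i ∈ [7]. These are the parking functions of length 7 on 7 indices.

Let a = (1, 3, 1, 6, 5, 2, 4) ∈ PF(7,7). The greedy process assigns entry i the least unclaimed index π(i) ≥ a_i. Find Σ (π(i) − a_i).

Σπ(i) = 1+…+7 = 28; Σa = 1+3+1+6+5+2+4 = 22; disp = 28−22 = 6.

6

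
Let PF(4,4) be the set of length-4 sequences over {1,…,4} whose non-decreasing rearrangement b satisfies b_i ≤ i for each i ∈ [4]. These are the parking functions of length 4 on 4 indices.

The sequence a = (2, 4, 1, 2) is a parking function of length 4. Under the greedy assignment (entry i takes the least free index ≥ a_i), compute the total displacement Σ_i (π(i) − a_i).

1

Σπ = 4·5/2 = 10 (π permutes [4]); Σa = 2+4+1+2 = 9; disp = 10−9 = 1.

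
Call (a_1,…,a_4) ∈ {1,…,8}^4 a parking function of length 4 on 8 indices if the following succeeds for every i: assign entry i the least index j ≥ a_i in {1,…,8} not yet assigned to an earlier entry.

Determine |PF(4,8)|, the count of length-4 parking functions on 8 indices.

Count = 5·9^3 = 5×729 = 3645
Check (5,3,8,4) → sorted (3,4,5,8): b_i ≤ 4+i ∀i, a PF.

3645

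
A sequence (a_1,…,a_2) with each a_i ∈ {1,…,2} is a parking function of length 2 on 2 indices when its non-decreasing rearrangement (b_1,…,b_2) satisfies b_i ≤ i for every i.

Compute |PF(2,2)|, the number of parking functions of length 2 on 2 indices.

|PF| = (2−2+1)·(2+1)^(2−1) = 1·3 = 3
Check (1,1) → sorted (1,1): b_i ≤ i ∀i, a PF.

3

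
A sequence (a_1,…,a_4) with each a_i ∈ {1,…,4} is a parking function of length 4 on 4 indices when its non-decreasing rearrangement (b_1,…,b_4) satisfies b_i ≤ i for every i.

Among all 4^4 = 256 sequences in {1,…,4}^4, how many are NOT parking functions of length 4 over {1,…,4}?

131

#PF = (5−4)·5^(4−1) = 1·125 = 125 [KW]
Example (4,4,3,3) → sorted (3,3,4,4): b_1=3>1, not a PF.
So 256 − 125 = 131 fail.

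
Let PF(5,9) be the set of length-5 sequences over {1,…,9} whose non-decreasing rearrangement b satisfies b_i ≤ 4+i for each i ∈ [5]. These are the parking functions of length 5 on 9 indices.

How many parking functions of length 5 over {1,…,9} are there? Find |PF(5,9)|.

50000

Count = (9−5+1)·(9+1)^(5−1) = 5·10000 = 50000
Example (3,8,2,4,5) → sorted (2,3,4,5,8): b_i ≤ 4+i ∀i, a PF.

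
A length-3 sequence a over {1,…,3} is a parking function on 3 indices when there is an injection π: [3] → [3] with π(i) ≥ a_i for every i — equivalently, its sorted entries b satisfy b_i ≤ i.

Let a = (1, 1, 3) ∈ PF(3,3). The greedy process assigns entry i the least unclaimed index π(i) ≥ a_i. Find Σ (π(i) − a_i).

Σπ = 6 ({1..3} each once); Σa = 1+1+3 = 5; disp = 6−5 = 1.

1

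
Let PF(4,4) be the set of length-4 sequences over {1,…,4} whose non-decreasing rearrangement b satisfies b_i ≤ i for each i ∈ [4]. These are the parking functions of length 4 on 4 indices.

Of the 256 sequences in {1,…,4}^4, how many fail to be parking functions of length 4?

|PF(4,4)| = (4−4+1)·(4+1)^(4−1) = 1 · 125 = 125 [KW]
Example (3,1,4,4) → sorted (1,3,4,4): b_2=3>2, not a PF.
4^4 − 125 = 256 − 125 = 131

131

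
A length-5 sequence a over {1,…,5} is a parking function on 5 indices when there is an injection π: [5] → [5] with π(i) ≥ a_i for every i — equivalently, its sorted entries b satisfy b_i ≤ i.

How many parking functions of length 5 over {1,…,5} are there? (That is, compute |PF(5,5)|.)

#PF = (5+1−5)·(5+1)^{5−1} = 1·1296 = 1296 [KW]
Check (2,1,1,4,5) → sorted (1,1,2,4,5): b_i ≤ i ∀i, a PF.

1296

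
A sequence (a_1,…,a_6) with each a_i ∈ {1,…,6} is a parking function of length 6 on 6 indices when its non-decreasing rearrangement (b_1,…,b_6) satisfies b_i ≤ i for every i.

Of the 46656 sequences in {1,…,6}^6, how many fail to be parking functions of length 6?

#PF = (7−6)·7^(6−1) = 1·16807 = 16807
Check (5,6,6,4,5,5) → sorted (4,5,5,5,6,6): b_1=4>1, not a PF.
So 46656 − 16807 = 29849 fail.

29849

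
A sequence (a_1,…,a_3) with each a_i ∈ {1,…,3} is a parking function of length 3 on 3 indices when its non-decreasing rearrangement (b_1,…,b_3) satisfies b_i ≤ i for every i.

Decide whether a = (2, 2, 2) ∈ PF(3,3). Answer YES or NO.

Order a: b = (2, 2, 2).
  b_1=2 > 1
  fails at i=1 ⇒ NO

NO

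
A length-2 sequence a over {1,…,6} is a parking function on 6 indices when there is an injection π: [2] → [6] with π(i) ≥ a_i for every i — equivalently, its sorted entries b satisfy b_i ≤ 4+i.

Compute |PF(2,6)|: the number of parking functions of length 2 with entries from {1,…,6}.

#PF = 5·7^1 = 5·7 = 35
Check (6,4) → sorted (4,6): b_i ≤ 4+i ∀i, a PF.

35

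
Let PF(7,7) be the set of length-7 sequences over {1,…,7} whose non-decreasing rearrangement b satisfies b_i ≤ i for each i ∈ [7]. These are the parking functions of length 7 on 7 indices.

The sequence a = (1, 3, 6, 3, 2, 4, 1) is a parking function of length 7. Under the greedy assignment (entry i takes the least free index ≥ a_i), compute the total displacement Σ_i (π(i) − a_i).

8

Σπ(i) = 1+…+7 = 28; Σa = 1+3+6+3+2+4+1 = 20; disp = 28−20 = 8.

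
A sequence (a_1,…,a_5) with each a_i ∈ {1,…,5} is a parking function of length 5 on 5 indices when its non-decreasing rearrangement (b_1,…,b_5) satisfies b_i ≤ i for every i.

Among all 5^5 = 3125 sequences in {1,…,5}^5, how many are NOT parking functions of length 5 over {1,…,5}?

|PF(5,5)| = (5−5+1)·(5+1)^(5−1) = 1×1296 = 1296 [KW]
E.g. (4,5,4,4,1) → sorted (1,4,4,4,5): b_2=4>2, not a PF.
5^5 − 1296 = 3125 − 1296 = 1829

1829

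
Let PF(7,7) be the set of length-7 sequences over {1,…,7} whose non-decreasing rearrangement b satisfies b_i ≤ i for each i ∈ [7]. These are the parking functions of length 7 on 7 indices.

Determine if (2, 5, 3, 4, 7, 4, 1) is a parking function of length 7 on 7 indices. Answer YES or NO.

Rearranged: b = (1, 2, 3, 4, 4, 5, 7).
  b_1=1 ≤ 1
  b_2=2 ≤ 2
  b_3=3 ≤ 3
  b_4=4 ≤ 4
  b_5=4 ≤ 5
  b_6=5 ≤ 6
  b_7=7 ≤ 7
All bounds hold ⇒ YES

YES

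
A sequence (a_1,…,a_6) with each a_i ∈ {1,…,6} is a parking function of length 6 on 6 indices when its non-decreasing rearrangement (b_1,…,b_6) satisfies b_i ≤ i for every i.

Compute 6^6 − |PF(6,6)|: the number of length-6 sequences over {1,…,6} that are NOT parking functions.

#PF = (6+1−6)·(6+1)^{6−1} = 1×16807 = 16807 (Konheim–Weiss)
One tuple (4,5,6,6,6,6) → sorted (4,5,6,6,6,6): b_1=4>1, not a PF.
Total 46656; non-PF = 46656−16807 = 29849

29849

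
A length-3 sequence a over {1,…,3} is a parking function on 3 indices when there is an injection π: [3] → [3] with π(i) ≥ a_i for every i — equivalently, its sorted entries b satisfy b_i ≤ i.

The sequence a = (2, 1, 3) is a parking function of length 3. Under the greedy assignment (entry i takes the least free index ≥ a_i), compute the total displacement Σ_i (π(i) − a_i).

0

Σπ = 6 ({1..3} each once); Σa = 2+1+3 = 6; disp = 6−6 = 0.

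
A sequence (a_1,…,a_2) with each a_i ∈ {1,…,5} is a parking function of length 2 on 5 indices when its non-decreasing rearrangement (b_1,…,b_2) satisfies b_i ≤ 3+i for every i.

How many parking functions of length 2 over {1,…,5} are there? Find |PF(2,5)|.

24

Count = (5−2+1)·(5+1)^(2−1) = 4×6 = 24
Check (5,3) → sorted (3,5): b_i ≤ 3+i ∀i, a PF.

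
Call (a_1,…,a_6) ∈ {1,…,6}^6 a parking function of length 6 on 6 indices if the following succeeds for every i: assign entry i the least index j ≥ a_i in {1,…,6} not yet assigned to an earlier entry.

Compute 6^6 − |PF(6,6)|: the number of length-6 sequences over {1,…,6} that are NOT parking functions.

#PF = (7−6)·7^(6−1) = 1·16807 = 16807 (Konheim–Weiss)
Example (3,2,6,2,6,5) → sorted (2,2,3,5,6,6): b_1=2>1, not a PF.
So 46656 − 16807 = 29849 fail.

29849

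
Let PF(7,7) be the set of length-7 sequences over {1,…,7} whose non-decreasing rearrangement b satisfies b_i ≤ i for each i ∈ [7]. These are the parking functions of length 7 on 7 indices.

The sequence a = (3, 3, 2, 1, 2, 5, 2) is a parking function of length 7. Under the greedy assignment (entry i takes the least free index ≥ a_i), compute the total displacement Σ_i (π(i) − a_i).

10

Σπ = 7·8/2 = 28 (π permutes [7]); Σa = 3+3+2+1+2+5+2 = 18; disp = 28−18 = 10.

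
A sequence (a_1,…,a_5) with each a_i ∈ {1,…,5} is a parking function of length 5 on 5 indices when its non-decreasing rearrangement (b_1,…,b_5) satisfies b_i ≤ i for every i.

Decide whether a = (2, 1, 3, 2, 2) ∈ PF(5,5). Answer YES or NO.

Order a: b = (1, 2, 2, 2, 3).
  b_1=1 ≤ 1
  b_2=2 ≤ 2
  b_3=2 ≤ 3
  b_4=2 ≤ 4
  b_5=3 ≤ 5
All bounds hold ⇒ YES

YES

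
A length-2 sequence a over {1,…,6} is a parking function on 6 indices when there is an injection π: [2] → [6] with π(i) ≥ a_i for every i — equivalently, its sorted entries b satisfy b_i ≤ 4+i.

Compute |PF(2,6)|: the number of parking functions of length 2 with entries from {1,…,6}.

Count = (6+1−2)·(6+1)^{2−1} = 5 · 7 = 35
E.g. (4,6) → sorted (4,6): b_i ≤ 4+i ∀i, a PF.

35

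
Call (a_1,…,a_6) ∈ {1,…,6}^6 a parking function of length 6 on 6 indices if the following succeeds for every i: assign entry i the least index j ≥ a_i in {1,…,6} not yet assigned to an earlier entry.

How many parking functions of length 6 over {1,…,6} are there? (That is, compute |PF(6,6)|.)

#PF = (6−6+1)·(6+1)^(6−1) = 1 · 16807 = 16807 [KW]
One tuple (4,3,1,3,2,5) → sorted (1,2,3,3,4,5): b_i ≤ i ∀i, a PF.

16807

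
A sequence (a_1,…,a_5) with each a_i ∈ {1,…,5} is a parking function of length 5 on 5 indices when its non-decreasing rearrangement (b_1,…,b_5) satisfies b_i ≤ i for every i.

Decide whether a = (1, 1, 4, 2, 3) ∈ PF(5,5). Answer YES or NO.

Order a: b = (1, 1, 2, 3, 4).
  b_1=1 ≤ 1
  b_2=1 ≤ 2
  b_3=2 ≤ 3
  b_4=3 ≤ 4
  b_5=4 ≤ 5
All bounds hold ⇒ YES

YES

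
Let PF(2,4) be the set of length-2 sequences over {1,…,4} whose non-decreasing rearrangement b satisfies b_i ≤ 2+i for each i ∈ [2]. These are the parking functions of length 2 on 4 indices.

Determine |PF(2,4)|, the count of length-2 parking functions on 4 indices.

15

|PF| = 3·5^1 = 3·5 = 15 (Pollak)
One tuple (4,1) → sorted (1,4): b_i ≤ 2+i ∀i, a PF.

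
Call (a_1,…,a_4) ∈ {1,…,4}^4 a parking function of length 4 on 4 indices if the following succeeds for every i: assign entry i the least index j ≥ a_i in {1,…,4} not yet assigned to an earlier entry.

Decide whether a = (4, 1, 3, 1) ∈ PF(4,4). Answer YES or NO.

YES

Sorted: b = (1, 1, 3, 4).
  b_1=1 ≤ 1
  b_2=1 ≤ 2
  b_3=3 ≤ 3
  b_4=4 ≤ 4
All bounds hold ⇒ YES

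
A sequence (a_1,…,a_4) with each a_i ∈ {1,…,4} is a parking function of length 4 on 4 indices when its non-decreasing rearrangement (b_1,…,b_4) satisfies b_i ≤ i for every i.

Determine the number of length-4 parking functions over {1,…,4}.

|PF(4,4)| = (5−4)·5^(4−1) = 1×125 = 125 (Konheim–Weiss)
One tuple (2,2,4,1) → sorted (1,2,2,4): b_i ≤ i ∀i, a PF.

125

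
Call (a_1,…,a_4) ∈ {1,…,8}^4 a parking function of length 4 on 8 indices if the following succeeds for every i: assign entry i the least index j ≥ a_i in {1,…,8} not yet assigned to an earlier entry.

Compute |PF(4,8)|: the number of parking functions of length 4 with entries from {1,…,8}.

3645

Count = (9−4)·9^(4−1) = 5 · 729 = 3645 (Pollak)
Check (3,7,7,1) → sorted (1,3,7,7): b_i ≤ 4+i ∀i, a PF.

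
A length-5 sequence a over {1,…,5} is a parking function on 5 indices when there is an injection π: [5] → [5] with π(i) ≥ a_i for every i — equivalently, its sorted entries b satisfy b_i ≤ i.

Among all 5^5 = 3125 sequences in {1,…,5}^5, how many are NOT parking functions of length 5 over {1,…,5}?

#PF = 1·6^4 = 1·1296 = 1296
Example (5,4,5,5,2) → sorted (2,4,5,5,5): b_1=2>1, not a PF.
Total 3125; non-PF = 3125−1296 = 1829

1829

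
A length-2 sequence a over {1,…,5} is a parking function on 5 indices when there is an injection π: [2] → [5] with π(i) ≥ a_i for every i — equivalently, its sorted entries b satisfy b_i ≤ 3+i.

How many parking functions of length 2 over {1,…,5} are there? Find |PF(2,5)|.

|PF(2,5)| = (5+1−2)·(5+1)^{2−1} = 4×6 = 24
Check (1,1) → sorted (1,1): b_i ≤ 3+i ∀i, a PF.

24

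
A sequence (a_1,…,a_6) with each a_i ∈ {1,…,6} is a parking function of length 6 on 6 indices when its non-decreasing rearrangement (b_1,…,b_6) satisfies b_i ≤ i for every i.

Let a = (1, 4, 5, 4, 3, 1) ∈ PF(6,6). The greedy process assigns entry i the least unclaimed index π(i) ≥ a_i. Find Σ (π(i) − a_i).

3

Σπ = 6·7/2 = 21 (π permutes [6]); Σa = 1+4+5+4+3+1 = 18; disp = 21−18 = 3.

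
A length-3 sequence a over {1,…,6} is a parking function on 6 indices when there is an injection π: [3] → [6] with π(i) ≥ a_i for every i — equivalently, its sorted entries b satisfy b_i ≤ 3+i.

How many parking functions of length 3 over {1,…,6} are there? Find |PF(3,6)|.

196

|PF| = 4·7^2 = 4·49 = 196
Check (5,2,6) → sorted (2,5,6): b_i ≤ 3+i ∀i, a PF.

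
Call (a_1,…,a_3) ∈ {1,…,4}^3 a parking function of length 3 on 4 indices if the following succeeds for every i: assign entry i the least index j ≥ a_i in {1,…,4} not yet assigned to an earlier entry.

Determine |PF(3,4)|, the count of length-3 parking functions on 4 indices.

50

|PF(3,4)| = (4+1−3)·(4+1)^{3−1} = 2 · 25 = 50
One tuple (2,4,1) → sorted (1,2,4): b_i ≤ 1+i ∀i, a PF.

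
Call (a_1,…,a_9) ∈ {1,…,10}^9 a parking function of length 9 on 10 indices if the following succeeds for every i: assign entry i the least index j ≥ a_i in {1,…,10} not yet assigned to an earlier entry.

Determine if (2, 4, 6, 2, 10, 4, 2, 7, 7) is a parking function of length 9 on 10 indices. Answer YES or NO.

Sorted: b = (2, 2, 2, 4, 4, 6, 7, 7, 10).
  b_1=2 ≤ 2
  b_2=2 ≤ 3
  b_3=2 ≤ 4
  b_4=4 ≤ 5
  b_5=4 ≤ 6
  b_6=6 ≤ 7
  b_7=7 ≤ 8
  b_8=7 ≤ 9
  b_9=10 ≤ 10
All bounds hold ⇒ YES

YES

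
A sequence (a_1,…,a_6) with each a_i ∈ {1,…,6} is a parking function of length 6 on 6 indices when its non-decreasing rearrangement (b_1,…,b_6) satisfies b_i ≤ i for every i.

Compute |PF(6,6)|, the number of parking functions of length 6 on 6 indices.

|PF(6,6)| = (6+1−6)·(6+1)^{6−1} = 1×16807 = 16807
E.g. (2,3,2,1,4,5) → sorted (1,2,2,3,4,5): b_i ≤ i ∀i, a PF.

16807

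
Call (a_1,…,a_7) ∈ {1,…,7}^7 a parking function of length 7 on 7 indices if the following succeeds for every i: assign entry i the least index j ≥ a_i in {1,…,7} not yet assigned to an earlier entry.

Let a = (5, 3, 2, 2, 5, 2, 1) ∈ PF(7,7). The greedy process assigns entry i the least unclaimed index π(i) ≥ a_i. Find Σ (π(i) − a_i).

8

Σπ = 28 ({1..7} each once); Σa = 5+3+2+2+5+2+1 = 20; disp = 28−20 = 8.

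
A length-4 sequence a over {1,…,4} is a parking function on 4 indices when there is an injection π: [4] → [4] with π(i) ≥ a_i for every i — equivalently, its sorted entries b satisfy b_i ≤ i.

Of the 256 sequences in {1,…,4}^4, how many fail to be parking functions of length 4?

|PF| = 1·5^3 = 1×125 = 125 (Konheim–Weiss)
E.g. (4,3,4,4) → sorted (3,4,4,4): b_1=3>1, not a PF.
So 256 − 125 = 131 fail.

131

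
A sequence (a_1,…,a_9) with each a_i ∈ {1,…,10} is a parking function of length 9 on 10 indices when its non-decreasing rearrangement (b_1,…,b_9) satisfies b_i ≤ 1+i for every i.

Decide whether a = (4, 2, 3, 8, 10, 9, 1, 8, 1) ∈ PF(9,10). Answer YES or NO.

NO

Sorted: b = (1, 1, 2, 3, 4, 8, 8, 9, 10).
  b_1=1 ≤ 2
  b_2=1 ≤ 3
  b_3=2 ≤ 4
  b_4=3 ≤ 5
  b_5=4 ≤ 6
  b_6=8 > 7
  fails at i=6 ⇒ NO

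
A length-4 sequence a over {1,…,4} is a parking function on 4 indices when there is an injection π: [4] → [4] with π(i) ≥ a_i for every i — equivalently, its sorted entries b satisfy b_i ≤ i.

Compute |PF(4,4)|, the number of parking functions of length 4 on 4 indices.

|PF(4,4)| = (4+1−4)·(4+1)^{4−1} = 1·125 = 125 [KW]
One tuple (3,2,4,1) → sorted (1,2,3,4): b_i ≤ i ∀i, a PF.

125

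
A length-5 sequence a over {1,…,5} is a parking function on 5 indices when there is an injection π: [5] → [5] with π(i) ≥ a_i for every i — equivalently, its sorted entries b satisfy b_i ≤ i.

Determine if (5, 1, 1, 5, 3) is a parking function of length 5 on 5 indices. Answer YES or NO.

NO

Rearranged: b = (1, 1, 3, 5, 5).
  b_1=1 ≤ 1
  b_2=1 ≤ 2
  b_3=3 ≤ 3
  b_4=5 > 4
  fails at i=4 ⇒ NO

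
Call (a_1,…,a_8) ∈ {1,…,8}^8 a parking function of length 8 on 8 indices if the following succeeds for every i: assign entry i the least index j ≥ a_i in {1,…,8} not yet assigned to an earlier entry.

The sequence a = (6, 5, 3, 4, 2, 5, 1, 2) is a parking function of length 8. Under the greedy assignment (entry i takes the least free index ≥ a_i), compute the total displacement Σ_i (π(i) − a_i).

8

Σπ = 8·9/2 = 36 (π permutes [8]); Σa = 6+5+3+4+2+5+1+2 = 28; disp = 36−28 = 8.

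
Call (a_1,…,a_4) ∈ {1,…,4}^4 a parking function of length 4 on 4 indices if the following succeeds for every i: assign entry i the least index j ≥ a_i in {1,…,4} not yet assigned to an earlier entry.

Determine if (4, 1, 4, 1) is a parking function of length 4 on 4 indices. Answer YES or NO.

Sorted: b = (1, 1, 4, 4).
  b_1=1 ≤ 1
  b_2=1 ≤ 2
  b_3=4 > 3
  fails at i=3 ⇒ NO

NO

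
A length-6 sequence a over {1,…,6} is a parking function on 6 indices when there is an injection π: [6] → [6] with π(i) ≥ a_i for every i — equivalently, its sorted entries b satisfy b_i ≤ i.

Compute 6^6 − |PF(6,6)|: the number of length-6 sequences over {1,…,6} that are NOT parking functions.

#PF = (7−6)·7^(6−1) = 1·16807 = 16807 [KW]
E.g. (6,6,6,6,5,4) → sorted (4,5,6,6,6,6): b_1=4>1, not a PF.
So 46656 − 16807 = 29849 fail.

29849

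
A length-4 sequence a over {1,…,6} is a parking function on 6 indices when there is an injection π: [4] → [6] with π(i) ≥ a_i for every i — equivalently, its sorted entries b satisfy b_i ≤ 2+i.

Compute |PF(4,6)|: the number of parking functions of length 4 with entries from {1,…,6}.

|PF(4,6)| = (7−4)·7^(4−1) = 3×343 = 1029 [KW]
One tuple (6,4,4,2) → sorted (2,4,4,6): b_i ≤ 2+i ∀i, a PF.

1029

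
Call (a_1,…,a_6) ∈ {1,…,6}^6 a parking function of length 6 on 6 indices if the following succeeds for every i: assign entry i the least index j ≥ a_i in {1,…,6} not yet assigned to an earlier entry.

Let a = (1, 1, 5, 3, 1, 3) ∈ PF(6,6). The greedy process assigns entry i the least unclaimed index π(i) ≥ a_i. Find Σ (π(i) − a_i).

7

Σπ = 21 ({1..6} each once); Σa = 1+1+5+3+1+3 = 14; disp = 21−14 = 7.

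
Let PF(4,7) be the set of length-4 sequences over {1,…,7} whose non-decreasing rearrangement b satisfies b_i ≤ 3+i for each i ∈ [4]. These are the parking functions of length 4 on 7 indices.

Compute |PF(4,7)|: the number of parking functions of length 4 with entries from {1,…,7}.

2048

Count = (7−4+1)·(7+1)^(4−1) = 4 · 512 = 2048 (Pollak)
Check (4,7,6,1) → sorted (1,4,6,7): b_i ≤ 3+i ∀i, a PF.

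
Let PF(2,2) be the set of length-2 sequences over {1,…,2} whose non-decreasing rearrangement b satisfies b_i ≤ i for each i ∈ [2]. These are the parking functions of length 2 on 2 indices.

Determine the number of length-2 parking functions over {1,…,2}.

3

|PF| = (2−2+1)·(2+1)^(2−1) = 1·3 = 3 (Pollak)
One tuple (1,2) → sorted (1,2): b_i ≤ i ∀i, a PF.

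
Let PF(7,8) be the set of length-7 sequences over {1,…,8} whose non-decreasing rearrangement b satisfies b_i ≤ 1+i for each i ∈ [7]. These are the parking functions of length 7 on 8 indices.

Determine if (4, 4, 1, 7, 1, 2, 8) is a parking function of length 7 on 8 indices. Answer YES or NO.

Order a: b = (1, 1, 2, 4, 4, 7, 8).
  b_1=1 ≤ 2
  b_2=1 ≤ 3
  b_3=2 ≤ 4
  b_4=4 ≤ 5
  b_5=4 ≤ 6
  b_6=7 ≤ 7
  b_7=8 ≤ 8
All bounds hold ⇒ YES

YES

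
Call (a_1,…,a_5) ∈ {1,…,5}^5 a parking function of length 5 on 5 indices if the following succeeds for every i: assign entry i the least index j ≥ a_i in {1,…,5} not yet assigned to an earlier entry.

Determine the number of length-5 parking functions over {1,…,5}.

|PF(5,5)| = (5−5+1)·(5+1)^(5−1) = 1·1296 = 1296 [KW]
E.g. (5,1,4,3,1) → sorted (1,1,3,4,5): b_i ≤ i ∀i, a PF.

1296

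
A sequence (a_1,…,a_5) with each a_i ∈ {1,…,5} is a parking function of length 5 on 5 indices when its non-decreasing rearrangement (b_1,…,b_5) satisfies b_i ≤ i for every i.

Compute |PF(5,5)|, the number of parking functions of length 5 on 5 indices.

|PF| = (5+1−5)·(5+1)^{5−1} = 1 · 1296 = 1296 (Pollak)
Example (1,2,4,4,3) → sorted (1,2,3,4,4): b_i ≤ i ∀i, a PF.

1296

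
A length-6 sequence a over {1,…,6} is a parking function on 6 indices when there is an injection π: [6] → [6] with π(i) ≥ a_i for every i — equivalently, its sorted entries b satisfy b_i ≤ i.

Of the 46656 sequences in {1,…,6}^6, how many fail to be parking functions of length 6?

Count = 1·7^5 = 1·16807 = 16807 [KW]
One tuple (2,6,4,2,2,3) → sorted (2,2,2,3,4,6): b_1=2>1, not a PF.
6^6 − 16807 = 46656 − 16807 = 29849

29849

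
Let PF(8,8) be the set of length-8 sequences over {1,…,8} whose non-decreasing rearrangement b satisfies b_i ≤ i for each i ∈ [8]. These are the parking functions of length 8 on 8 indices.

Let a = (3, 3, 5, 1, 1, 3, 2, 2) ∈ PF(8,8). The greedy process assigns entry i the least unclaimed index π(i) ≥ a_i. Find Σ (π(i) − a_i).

16

Σπ = 36 ({1..8} each once); Σa = 3+3+5+1+1+3+2+2 = 20; disp = 36−20 = 16.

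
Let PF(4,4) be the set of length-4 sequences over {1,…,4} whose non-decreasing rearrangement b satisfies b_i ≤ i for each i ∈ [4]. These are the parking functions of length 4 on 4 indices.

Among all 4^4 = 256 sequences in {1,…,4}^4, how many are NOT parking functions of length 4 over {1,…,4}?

#PF = 1·5^3 = 1 · 125 = 125 [KW]
One tuple (4,4,4,3) → sorted (3,4,4,4): b_1=3>1, not a PF.
Total 256; non-PF = 256−125 = 131

131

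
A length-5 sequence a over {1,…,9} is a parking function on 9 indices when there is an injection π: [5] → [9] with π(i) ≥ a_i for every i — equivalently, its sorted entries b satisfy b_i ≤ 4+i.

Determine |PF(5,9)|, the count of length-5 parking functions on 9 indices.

50000

|PF| = (9−5+1)·(9+1)^(5−1) = 5 · 10000 = 50000 [KW]
One tuple (5,8,8,2,2) → sorted (2,2,5,8,8): b_i ≤ 4+i ∀i, a PF.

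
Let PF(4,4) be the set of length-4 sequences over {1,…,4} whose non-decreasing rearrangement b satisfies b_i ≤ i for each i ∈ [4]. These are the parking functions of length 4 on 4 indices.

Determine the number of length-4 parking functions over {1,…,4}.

#PF = (4+1−4)·(4+1)^{4−1} = 1 · 125 = 125
Check (2,2,3,1) → sorted (1,2,2,3): b_i ≤ i ∀i, a PF.

125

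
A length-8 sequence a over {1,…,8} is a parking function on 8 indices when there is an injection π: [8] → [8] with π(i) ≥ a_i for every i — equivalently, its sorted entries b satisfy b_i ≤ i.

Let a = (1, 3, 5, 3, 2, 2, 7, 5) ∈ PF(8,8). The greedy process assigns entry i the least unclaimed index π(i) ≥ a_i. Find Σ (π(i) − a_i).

8

Σπ = 8·9/2 = 36 (π permutes [8]); Σa = 1+3+5+3+2+2+7+5 = 28; disp = 36−28 = 8.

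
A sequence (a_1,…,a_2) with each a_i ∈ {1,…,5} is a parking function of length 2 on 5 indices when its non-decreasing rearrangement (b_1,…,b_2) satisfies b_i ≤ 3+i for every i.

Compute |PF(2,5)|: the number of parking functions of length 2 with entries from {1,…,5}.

24

#PF = (5+1−2)·(5+1)^{2−1} = 4×6 = 24
One tuple (3,3) → sorted (3,3): b_i ≤ 3+i ∀i, a PF.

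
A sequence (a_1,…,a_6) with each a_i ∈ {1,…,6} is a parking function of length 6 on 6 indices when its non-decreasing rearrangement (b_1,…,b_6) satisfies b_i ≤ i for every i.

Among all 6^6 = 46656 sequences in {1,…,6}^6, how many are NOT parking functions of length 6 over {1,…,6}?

29849

|PF| = 1·7^5 = 1·16807 = 16807 (Pollak)
Check (3,5,3,5,5,4) → sorted (3,3,4,5,5,5): b_1=3>1, not a PF.
Total 46656; non-PF = 46656−16807 = 29849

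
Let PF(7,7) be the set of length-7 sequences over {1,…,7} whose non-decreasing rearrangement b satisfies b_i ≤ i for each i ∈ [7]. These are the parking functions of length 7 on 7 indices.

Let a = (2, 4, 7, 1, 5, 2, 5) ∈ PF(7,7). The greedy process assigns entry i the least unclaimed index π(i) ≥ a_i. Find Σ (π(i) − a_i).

Σπ = 28 ({1..7} each once); Σa = 2+4+7+1+5+2+5 = 26; disp = 28−26 = 2.

2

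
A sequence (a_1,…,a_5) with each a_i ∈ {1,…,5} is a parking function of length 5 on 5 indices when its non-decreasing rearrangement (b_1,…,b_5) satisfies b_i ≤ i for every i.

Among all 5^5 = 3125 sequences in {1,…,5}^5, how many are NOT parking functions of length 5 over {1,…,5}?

1829

Count = (5−5+1)·(5+1)^(5−1) = 1 · 1296 = 1296 (Pollak)
One tuple (4,1,1,5,5) → sorted (1,1,4,5,5): b_3=4>3, not a PF.
Total 3125; non-PF = 3125−1296 = 1829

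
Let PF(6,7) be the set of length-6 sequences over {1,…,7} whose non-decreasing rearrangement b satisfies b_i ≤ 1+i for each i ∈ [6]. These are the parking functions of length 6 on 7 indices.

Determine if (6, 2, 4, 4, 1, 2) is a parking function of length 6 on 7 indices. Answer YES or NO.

Sorted: b = (1, 2, 2, 4, 4, 6).
  b_1=1 ≤ 2
  b_2=2 ≤ 3
  b_3=2 ≤ 4
  b_4=4 ≤ 5
  b_5=4 ≤ 6
  b_6=6 ≤ 7
All bounds hold ⇒ YES

YES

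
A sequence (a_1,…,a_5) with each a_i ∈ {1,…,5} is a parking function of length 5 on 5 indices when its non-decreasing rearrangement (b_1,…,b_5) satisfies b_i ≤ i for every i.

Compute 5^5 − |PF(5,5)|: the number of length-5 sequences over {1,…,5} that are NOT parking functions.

1829

|PF(5,5)| = 1·6^4 = 1·1296 = 1296 (Pollak)
One tuple (3,4,3,5,5) → sorted (3,3,4,5,5): b_1=3>1, not a PF.
Total 3125; non-PF = 3125−1296 = 1829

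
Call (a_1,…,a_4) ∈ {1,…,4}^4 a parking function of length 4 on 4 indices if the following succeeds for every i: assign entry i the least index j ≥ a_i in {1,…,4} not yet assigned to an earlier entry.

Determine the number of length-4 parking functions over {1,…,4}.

Count = (5−4)·5^(4−1) = 1·125 = 125 [KW]
E.g. (1,4,1,1) → sorted (1,1,1,4): b_i ≤ i ∀i, a PF.

125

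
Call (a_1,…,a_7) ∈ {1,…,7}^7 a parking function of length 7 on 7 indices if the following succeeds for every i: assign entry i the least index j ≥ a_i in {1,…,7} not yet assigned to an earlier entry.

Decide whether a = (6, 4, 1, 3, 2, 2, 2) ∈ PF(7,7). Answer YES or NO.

YES

Rearranged: b = (1, 2, 2, 2, 3, 4, 6).
  b_1=1 ≤ 1
  b_2=2 ≤ 2
  b_3=2 ≤ 3
  b_4=2 ≤ 4
  b_5=3 ≤ 5
  b_6=4 ≤ 6
  b_7=6 ≤ 7
All bounds hold ⇒ YES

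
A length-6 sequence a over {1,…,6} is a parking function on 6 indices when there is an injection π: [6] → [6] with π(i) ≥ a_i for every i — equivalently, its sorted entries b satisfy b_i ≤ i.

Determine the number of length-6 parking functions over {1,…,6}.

#PF = (6−6+1)·(6+1)^(6−1) = 1×16807 = 16807
Check (2,4,1,1,2,5) → sorted (1,1,2,2,4,5): b_i ≤ i ∀i, a PF.

16807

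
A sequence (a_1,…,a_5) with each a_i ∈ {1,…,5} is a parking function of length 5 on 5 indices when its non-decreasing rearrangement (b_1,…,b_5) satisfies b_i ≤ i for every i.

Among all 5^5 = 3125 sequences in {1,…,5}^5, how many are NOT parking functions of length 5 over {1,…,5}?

Count = 1·6^4 = 1×1296 = 1296 (Pollak)
Check (4,2,3,4,2) → sorted (2,2,3,4,4): b_1=2>1, not a PF.
5^5 − 1296 = 3125 − 1296 = 1829

1829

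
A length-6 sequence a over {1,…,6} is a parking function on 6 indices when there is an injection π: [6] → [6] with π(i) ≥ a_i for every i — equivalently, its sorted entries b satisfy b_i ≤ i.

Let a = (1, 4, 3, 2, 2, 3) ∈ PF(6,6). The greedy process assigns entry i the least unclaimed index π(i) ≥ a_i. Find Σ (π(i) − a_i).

6

Σπ = 6·7/2 = 21 (π permutes [6]); Σa = 1+4+3+2+2+3 = 15; disp = 21−15 = 6.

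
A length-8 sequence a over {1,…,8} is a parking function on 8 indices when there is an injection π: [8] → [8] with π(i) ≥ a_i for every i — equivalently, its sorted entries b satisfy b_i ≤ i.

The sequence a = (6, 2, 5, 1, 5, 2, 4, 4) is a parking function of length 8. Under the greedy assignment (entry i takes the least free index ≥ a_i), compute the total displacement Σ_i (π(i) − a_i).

Σπ = 36 ({1..8} each once); Σa = 6+2+5+1+5+2+4+4 = 29; disp = 36−29 = 7.

7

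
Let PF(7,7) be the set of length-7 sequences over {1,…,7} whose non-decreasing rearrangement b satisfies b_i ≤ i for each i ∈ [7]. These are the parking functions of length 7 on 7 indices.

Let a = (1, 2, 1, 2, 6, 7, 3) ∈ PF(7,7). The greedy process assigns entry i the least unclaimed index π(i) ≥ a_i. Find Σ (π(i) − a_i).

6

Σπ(i) = 1+…+7 = 28; Σa = 1+2+1+2+6+7+3 = 22; disp = 28−22 = 6.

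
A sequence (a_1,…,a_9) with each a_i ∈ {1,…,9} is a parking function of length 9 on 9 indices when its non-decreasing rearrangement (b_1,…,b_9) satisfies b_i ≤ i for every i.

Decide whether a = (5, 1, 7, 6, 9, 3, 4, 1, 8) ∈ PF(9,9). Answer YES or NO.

YES

Order a: b = (1, 1, 3, 4, 5, 6, 7, 8, 9).
  b_1=1 ≤ 1
  b_2=1 ≤ 2
  b_3=3 ≤ 3
  b_4=4 ≤ 4
  b_5=5 ≤ 5
  b_6=6 ≤ 6
  b_7=7 ≤ 7
  b_8=8 ≤ 8
  b_9=9 ≤ 9
All bounds hold ⇒ YES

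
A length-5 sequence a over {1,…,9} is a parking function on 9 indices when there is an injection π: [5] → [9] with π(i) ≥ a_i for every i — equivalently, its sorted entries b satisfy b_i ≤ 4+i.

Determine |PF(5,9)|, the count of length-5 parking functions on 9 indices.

50000

|PF| = (9+1−5)·(9+1)^{5−1} = 5 · 10000 = 50000
Example (3,3,6,7,4) → sorted (3,3,4,6,7): b_i ≤ 4+i ∀i, a PF.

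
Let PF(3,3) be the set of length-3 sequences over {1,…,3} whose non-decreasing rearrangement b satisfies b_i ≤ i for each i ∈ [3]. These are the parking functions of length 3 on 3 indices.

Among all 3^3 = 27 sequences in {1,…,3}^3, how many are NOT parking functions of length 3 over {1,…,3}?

|PF| = (4−3)·4^(3−1) = 1 · 16 = 16 (Konheim–Weiss)
E.g. (3,2,3) → sorted (2,3,3): b_1=2>1, not a PF.
Total 27; non-PF = 27−16 = 11

11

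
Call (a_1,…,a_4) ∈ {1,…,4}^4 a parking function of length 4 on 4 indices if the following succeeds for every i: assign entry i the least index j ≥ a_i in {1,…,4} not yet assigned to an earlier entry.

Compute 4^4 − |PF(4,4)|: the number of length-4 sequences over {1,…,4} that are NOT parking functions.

#PF = (4−4+1)·(4+1)^(4−1) = 1×125 = 125 (Konheim–Weiss)
One tuple (3,3,4,1) → sorted (1,3,3,4): b_2=3>2, not a PF.
Total 256; non-PF = 256−125 = 131

131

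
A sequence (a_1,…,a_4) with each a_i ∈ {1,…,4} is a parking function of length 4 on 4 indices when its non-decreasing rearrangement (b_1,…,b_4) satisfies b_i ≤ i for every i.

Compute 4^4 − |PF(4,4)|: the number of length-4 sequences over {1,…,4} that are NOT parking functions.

#PF = (4−4+1)·(4+1)^(4−1) = 1·125 = 125 [KW]
Example (4,1,4,3) → sorted (1,3,4,4): b_2=3>2, not a PF.
Total 256; non-PF = 256−125 = 131

131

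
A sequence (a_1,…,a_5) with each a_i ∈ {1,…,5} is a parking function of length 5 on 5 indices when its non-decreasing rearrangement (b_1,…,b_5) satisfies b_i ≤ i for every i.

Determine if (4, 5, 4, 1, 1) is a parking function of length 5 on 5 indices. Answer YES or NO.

Sorted: b = (1, 1, 4, 4, 5).
  b_1=1 ≤ 1
  b_2=1 ≤ 2
  b_3=4 > 3
  fails at i=3 ⇒ NO

NO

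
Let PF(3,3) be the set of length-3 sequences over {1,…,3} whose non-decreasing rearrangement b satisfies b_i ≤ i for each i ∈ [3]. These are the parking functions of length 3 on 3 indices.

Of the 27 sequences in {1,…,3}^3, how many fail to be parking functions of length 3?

11

#PF = (3−3+1)·(3+1)^(3−1) = 1 · 16 = 16 [KW]
One tuple (3,2,2) → sorted (2,2,3): b_1=2>1, not a PF.
So 27 − 16 = 11 fail.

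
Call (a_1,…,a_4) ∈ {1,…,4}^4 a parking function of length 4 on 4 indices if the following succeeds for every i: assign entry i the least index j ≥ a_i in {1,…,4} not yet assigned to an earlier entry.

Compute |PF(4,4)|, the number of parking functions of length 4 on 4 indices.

125

|PF(4,4)| = (5−4)·5^(4−1) = 1·125 = 125 (Konheim–Weiss)
Check (3,1,1,3) → sorted (1,1,3,3): b_i ≤ i ∀i, a PF.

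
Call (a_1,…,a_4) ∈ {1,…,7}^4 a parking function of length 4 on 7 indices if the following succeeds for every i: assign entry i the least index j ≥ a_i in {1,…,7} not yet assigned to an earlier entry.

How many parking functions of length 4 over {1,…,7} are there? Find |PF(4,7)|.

|PF(4,7)| = (8−4)·8^(4−1) = 4×512 = 2048 [KW]
Check (3,1,5,4) → sorted (1,3,4,5): b_i ≤ 3+i ∀i, a PF.

2048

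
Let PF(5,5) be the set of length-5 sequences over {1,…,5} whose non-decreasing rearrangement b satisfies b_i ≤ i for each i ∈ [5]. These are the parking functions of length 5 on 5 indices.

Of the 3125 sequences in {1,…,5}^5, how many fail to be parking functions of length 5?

Count = (5−5+1)·(5+1)^(5−1) = 1×1296 = 1296 [KW]
E.g. (5,4,5,3,1) → sorted (1,3,4,5,5): b_2=3>2, not a PF.
Total 3125; non-PF = 3125−1296 = 1829

1829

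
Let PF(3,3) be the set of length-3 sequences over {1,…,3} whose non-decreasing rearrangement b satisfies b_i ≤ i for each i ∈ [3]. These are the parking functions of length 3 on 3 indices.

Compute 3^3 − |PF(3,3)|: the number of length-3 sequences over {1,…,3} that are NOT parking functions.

|PF| = (3−3+1)·(3+1)^(3−1) = 1 · 16 = 16
E.g. (3,3,3) → sorted (3,3,3): b_1=3>1, not a PF.
Total 27; non-PF = 27−16 = 11

11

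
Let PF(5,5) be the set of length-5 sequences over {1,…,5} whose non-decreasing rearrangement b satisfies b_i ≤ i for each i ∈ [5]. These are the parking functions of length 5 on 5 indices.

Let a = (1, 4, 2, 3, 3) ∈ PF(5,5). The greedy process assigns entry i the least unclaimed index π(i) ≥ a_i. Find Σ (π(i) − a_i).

2

Σπ(i) = 1+…+5 = 15; Σa = 1+4+2+3+3 = 13; disp = 15−13 = 2.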